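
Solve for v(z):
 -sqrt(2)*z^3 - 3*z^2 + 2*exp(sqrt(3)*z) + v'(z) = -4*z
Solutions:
 v(z) = C1 + sqrt(2)*z^4/4 + z^3 - 2*z^2 - 2*sqrt(3)*exp(sqrt(3)*z)/3


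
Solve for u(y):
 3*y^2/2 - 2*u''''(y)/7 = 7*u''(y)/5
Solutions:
 u(y) = C1 + C2*y + C3*sin(7*sqrt(10)*y/10) + C4*cos(7*sqrt(10)*y/10) + 5*y^4/56 - 75*y^2/343


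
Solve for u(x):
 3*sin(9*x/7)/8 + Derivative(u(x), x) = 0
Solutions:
 u(x) = C1 + 7*cos(9*x/7)/24


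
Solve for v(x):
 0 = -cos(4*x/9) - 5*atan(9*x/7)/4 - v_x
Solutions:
 v(x) = C1 - 5*x*atan(9*x/7)/4 + 35*log(81*x^2 + 49)/72 - 9*sin(4*x/9)/4


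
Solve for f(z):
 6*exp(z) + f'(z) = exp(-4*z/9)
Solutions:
 f(z) = C1 - 6*exp(z) - 9*exp(-4*z/9)/4


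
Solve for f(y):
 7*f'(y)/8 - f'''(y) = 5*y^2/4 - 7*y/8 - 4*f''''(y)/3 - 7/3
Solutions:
 f(y) = C1 + C2*exp(y*((sqrt(399) + 20)^(-1/3) + 2 + (sqrt(399) + 20)^(1/3))/8)*sin(sqrt(3)*y*(-(sqrt(399) + 20)^(1/3) + (sqrt(399) + 20)^(-1/3))/8) + C3*exp(y*((sqrt(399) + 20)^(-1/3) + 2 + (sqrt(399) + 20)^(1/3))/8)*cos(sqrt(3)*y*(-(sqrt(399) + 20)^(1/3) + (sqrt(399) + 20)^(-1/3))/8) + C4*exp(y*(-(sqrt(399) + 20)^(1/3) - 1/(sqrt(399) + 20)^(1/3) + 1)/4) + 10*y^3/21 - y^2/2 + 88*y/147


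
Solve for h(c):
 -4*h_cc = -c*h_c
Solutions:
 h(c) = C1 + C2*erfi(sqrt(2)*c/4)


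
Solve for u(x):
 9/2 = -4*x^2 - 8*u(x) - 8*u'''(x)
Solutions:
 u(x) = C3*exp(-x) - x^2/2 + (C1*sin(sqrt(3)*x/2) + C2*cos(sqrt(3)*x/2))*exp(x/2) - 9/16


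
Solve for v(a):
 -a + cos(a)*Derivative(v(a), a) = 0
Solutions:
 v(a) = C1 + Integral(a/cos(a), a)


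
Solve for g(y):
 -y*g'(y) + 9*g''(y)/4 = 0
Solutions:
 g(y) = C1 + C2*erfi(sqrt(2)*y/3)


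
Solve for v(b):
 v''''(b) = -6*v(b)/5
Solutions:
 v(b) = (C1*sin(10^(3/4)*3^(1/4)*b/10) + C2*cos(10^(3/4)*3^(1/4)*b/10))*exp(-10^(3/4)*3^(1/4)*b/10) + (C3*sin(10^(3/4)*3^(1/4)*b/10) + C4*cos(10^(3/4)*3^(1/4)*b/10))*exp(10^(3/4)*3^(1/4)*b/10)


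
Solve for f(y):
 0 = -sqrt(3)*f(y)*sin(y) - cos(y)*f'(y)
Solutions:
 f(y) = C1*cos(y)^(sqrt(3))


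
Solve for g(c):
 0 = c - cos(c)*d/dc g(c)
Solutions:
 g(c) = C1 + Integral(c/cos(c), c)


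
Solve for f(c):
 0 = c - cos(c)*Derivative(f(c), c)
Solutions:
 f(c) = C1 + Integral(c/cos(c), c)


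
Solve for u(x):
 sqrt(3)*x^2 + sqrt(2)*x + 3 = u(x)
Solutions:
 u(x) = sqrt(3)*x^2 + sqrt(2)*x + 3


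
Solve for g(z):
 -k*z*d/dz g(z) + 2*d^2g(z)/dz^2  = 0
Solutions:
 g(z) = Piecewise((-sqrt(pi)*C1*erf(z*sqrt(-k)/2)/sqrt(-k) - C2, (k > 0) | (k < 0)), (-C1*z - C2, True))


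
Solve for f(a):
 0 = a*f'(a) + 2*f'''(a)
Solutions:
 f(a) = C1 + Integral(C2*airyai(-2^(2/3)*a/2) + C3*airybi(-2^(2/3)*a/2), a)


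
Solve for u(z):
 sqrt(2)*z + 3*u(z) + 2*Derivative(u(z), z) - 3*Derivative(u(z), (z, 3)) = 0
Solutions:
 u(z) = C1*exp(-2^(1/3)*z*(4/(sqrt(697) + 27)^(1/3) + 2^(1/3)*(sqrt(697) + 27)^(1/3))/12)*sin(2^(1/3)*sqrt(3)*z*(-2^(1/3)*(sqrt(697) + 27)^(1/3) + 4/(sqrt(697) + 27)^(1/3))/12) + C2*exp(-2^(1/3)*z*(4/(sqrt(697) + 27)^(1/3) + 2^(1/3)*(sqrt(697) + 27)^(1/3))/12)*cos(2^(1/3)*sqrt(3)*z*(-2^(1/3)*(sqrt(697) + 27)^(1/3) + 4/(sqrt(697) + 27)^(1/3))/12) + C3*exp(2^(1/3)*z*(4/(sqrt(697) + 27)^(1/3) + 2^(1/3)*(sqrt(697) + 27)^(1/3))/6) - sqrt(2)*z/3 + 2*sqrt(2)/9


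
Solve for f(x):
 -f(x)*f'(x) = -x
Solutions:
 f(x) = -sqrt(C1 + x^2)
 f(x) = sqrt(C1 + x^2)


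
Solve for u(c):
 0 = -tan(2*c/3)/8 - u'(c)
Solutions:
 u(c) = C1 + 3*log(cos(2*c/3))/16


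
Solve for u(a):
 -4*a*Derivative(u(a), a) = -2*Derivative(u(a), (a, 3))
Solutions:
 u(a) = C1 + Integral(C2*airyai(2^(1/3)*a) + C3*airybi(2^(1/3)*a), a)


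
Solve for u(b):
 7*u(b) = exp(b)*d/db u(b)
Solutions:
 u(b) = C1*exp(-7*exp(-b))


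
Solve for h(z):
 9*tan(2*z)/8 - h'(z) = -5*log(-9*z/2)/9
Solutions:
 h(z) = C1 + 5*z*log(-z)/9 - 5*z/9 - 5*z*log(2)/9 + 10*z*log(3)/9 - 9*log(cos(2*z))/16


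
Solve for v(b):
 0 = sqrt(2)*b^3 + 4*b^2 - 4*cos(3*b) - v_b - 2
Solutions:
 v(b) = C1 + sqrt(2)*b^4/4 + 4*b^3/3 - 2*b - 4*sin(3*b)/3


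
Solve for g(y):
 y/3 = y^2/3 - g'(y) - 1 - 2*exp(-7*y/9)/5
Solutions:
 g(y) = C1 + y^3/9 - y^2/6 - y + 18*exp(-7*y/9)/35


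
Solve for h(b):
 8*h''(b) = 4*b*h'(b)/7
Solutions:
 h(b) = C1 + C2*erfi(sqrt(7)*b/14)


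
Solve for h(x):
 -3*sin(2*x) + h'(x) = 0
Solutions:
 h(x) = C1 - 3*cos(2*x)/2


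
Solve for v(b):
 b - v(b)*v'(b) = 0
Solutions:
 v(b) = -sqrt(C1 + b^2)
 v(b) = sqrt(C1 + b^2)


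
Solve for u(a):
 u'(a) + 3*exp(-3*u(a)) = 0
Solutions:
 u(a) = log(C1 - 9*a)/3
 u(a) = log((-3^(1/3) - 3^(5/6)*I)*(C1 - 3*a)^(1/3)/2)
 u(a) = log((-3^(1/3) + 3^(5/6)*I)*(C1 - 3*a)^(1/3)/2)


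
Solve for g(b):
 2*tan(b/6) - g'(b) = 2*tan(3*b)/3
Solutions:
 g(b) = C1 - 12*log(cos(b/6)) + 2*log(cos(3*b))/9


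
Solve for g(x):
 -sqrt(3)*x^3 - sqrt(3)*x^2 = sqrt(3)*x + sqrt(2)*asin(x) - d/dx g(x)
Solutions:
 g(x) = C1 + sqrt(3)*x^4/4 + sqrt(3)*x^3/3 + sqrt(3)*x^2/2 + sqrt(2)*(x*asin(x) + sqrt(1 - x^2))


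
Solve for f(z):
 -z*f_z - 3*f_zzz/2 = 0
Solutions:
 f(z) = C1 + Integral(C2*airyai(-2^(1/3)*3^(2/3)*z/3) + C3*airybi(-2^(1/3)*3^(2/3)*z/3), z)


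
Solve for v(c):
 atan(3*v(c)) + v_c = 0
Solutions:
 Integral(1/atan(3*_y), (_y, v(c))) = C1 - c


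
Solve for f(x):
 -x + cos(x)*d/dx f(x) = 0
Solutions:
 f(x) = C1 + Integral(x/cos(x), x)


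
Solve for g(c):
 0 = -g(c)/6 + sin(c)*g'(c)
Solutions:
 g(c) = C1*(cos(c) - 1)^(1/12)/(cos(c) + 1)^(1/12)


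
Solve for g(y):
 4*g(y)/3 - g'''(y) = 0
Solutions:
 g(y) = C3*exp(6^(2/3)*y/3) + (C1*sin(2^(2/3)*3^(1/6)*y/2) + C2*cos(2^(2/3)*3^(1/6)*y/2))*exp(-6^(2/3)*y/6)


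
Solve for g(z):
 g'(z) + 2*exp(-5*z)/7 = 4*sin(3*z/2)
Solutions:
 g(z) = C1 - 8*cos(3*z/2)/3 + 2*exp(-5*z)/35


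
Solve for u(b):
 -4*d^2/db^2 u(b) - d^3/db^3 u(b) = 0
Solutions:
 u(b) = C1 + C2*b + C3*exp(-4*b)


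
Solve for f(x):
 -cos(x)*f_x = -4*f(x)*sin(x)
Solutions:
 f(x) = C1/cos(x)^4


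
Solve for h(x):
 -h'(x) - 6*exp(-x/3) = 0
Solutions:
 h(x) = C1 + 18*exp(-x/3)


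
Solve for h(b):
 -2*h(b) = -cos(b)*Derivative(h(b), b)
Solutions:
 h(b) = C1*(sin(b) + 1)/(sin(b) - 1)


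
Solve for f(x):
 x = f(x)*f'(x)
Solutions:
 f(x) = -sqrt(C1 + x^2)
 f(x) = sqrt(C1 + x^2)


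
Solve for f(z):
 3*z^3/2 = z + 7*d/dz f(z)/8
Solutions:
 f(z) = C1 + 3*z^4/7 - 4*z^2/7


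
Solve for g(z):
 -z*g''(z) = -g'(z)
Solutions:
 g(z) = C1 + C2*z^2


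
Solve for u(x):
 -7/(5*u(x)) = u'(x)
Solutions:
 u(x) = -sqrt(C1 - 70*x)/5
 u(x) = sqrt(C1 - 70*x)/5


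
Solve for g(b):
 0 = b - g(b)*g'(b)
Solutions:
 g(b) = -sqrt(C1 + b^2)
 g(b) = sqrt(C1 + b^2)


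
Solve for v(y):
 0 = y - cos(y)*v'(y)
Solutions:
 v(y) = C1 + Integral(y/cos(y), y)


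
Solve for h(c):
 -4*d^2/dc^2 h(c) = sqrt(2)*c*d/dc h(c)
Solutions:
 h(c) = C1 + C2*erf(2^(3/4)*c/4)


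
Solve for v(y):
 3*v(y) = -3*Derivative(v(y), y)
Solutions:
 v(y) = C1*exp(-y)


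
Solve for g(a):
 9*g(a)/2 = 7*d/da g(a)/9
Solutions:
 g(a) = C1*exp(81*a/14)


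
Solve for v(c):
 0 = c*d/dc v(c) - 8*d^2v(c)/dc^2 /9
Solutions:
 v(c) = C1 + C2*erfi(3*c/4)


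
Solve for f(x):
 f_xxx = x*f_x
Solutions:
 f(x) = C1 + Integral(C2*airyai(x) + C3*airybi(x), x)


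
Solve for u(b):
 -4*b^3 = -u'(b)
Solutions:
 u(b) = C1 + b^4


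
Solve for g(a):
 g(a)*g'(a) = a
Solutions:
 g(a) = -sqrt(C1 + a^2)
 g(a) = sqrt(C1 + a^2)


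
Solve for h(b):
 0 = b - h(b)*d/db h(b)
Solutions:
 h(b) = -sqrt(C1 + b^2)
 h(b) = sqrt(C1 + b^2)


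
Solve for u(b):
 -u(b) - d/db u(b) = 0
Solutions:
 u(b) = C1*exp(-b)


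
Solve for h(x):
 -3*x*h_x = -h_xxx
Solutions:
 h(x) = C1 + Integral(C2*airyai(3^(1/3)*x) + C3*airybi(3^(1/3)*x), x)


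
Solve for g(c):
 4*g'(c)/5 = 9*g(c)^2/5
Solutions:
 g(c) = -4/(C1 + 9*c)


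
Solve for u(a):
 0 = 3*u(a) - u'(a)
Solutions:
 u(a) = C1*exp(3*a)


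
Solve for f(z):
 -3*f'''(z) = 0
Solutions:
 f(z) = C1 + C2*z + C3*z^2


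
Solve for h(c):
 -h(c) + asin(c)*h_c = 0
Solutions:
 h(c) = C1*exp(Integral(1/asin(c), c))


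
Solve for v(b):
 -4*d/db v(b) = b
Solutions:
 v(b) = C1 - b^2/8


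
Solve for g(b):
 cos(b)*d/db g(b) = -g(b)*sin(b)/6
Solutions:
 g(b) = C1*cos(b)^(1/6)


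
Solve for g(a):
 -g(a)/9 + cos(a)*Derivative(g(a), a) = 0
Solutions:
 g(a) = C1*(sin(a) + 1)^(1/18)/(sin(a) - 1)^(1/18)


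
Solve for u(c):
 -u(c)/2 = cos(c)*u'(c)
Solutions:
 u(c) = C1*(sin(c) - 1)^(1/4)/(sin(c) + 1)^(1/4)


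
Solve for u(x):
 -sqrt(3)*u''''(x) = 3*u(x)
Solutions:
 u(x) = (C1*sin(sqrt(2)*3^(1/8)*x/2) + C2*cos(sqrt(2)*3^(1/8)*x/2))*exp(-sqrt(2)*3^(1/8)*x/2) + (C3*sin(sqrt(2)*3^(1/8)*x/2) + C4*cos(sqrt(2)*3^(1/8)*x/2))*exp(sqrt(2)*3^(1/8)*x/2)


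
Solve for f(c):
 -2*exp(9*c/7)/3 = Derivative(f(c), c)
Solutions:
 f(c) = C1 - 14*exp(9*c/7)/27


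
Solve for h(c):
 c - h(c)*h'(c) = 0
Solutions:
 h(c) = -sqrt(C1 + c^2)
 h(c) = sqrt(C1 + c^2)


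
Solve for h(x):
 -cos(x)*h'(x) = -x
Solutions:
 h(x) = C1 + Integral(x/cos(x), x)


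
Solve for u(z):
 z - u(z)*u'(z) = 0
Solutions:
 u(z) = -sqrt(C1 + z^2)
 u(z) = sqrt(C1 + z^2)


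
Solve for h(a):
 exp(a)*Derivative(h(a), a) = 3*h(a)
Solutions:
 h(a) = C1*exp(-3*exp(-a))


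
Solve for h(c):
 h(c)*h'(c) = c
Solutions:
 h(c) = -sqrt(C1 + c^2)
 h(c) = sqrt(C1 + c^2)


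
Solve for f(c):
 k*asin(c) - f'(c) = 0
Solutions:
 f(c) = C1 + k*(c*asin(c) + sqrt(1 - c^2))


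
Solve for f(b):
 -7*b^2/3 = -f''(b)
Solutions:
 f(b) = C1 + C2*b + 7*b^4/36


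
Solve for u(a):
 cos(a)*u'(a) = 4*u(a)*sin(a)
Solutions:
 u(a) = C1/cos(a)^4


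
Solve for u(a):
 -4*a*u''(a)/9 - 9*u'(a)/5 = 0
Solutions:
 u(a) = C1 + C2/a^(61/20)


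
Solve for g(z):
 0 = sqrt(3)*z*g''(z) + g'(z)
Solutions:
 g(z) = C1 + C2*z^(1 - sqrt(3)/3)


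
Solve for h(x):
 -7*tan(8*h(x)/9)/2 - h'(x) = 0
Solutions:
 h(x) = -9*asin(C1*exp(-28*x/9))/8 + 9*pi/8
 h(x) = 9*asin(C1*exp(-28*x/9))/8


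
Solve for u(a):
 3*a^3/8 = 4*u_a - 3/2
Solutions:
 u(a) = C1 + 3*a^4/128 + 3*a/8


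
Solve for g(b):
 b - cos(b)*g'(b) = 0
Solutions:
 g(b) = C1 + Integral(b/cos(b), b)


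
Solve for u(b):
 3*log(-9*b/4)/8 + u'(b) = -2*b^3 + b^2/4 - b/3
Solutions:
 u(b) = C1 - b^4/2 + b^3/12 - b^2/6 - 3*b*log(-b)/8 + 3*b*(-2*log(3) + 1 + 2*log(2))/8


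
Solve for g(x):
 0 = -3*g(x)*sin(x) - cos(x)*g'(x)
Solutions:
 g(x) = C1*cos(x)^3


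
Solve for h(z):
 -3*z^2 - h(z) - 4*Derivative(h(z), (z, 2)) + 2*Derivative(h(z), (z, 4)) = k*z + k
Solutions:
 h(z) = C1*exp(-z*sqrt(1 + sqrt(6)/2)) + C2*exp(z*sqrt(1 + sqrt(6)/2)) + C3*sin(z*sqrt(-1 + sqrt(6)/2)) + C4*cos(z*sqrt(-1 + sqrt(6)/2)) - k*z - k - 3*z^2 + 24


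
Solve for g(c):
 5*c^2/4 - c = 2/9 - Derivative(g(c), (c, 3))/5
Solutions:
 g(c) = C1 + C2*c + C3*c^2 - 5*c^5/48 + 5*c^4/24 + 5*c^3/27


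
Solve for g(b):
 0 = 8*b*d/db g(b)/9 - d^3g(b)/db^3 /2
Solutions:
 g(b) = C1 + Integral(C2*airyai(2*6^(1/3)*b/3) + C3*airybi(2*6^(1/3)*b/3), b)


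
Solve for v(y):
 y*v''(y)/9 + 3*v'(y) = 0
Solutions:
 v(y) = C1 + C2/y^26


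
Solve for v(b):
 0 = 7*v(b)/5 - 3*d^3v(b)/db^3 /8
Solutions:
 v(b) = C3*exp(2*15^(2/3)*7^(1/3)*b/15) + (C1*sin(3^(1/6)*5^(2/3)*7^(1/3)*b/5) + C2*cos(3^(1/6)*5^(2/3)*7^(1/3)*b/5))*exp(-15^(2/3)*7^(1/3)*b/15)


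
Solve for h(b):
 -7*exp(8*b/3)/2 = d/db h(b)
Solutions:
 h(b) = C1 - 21*exp(8*b/3)/16


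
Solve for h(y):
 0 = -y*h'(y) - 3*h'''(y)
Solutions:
 h(y) = C1 + Integral(C2*airyai(-3^(2/3)*y/3) + C3*airybi(-3^(2/3)*y/3), y)


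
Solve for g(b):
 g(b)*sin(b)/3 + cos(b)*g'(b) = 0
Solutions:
 g(b) = C1*cos(b)^(1/3)


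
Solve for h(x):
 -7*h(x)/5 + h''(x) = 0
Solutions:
 h(x) = C1*exp(-sqrt(35)*x/5) + C2*exp(sqrt(35)*x/5)


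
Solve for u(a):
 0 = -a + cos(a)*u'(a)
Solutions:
 u(a) = C1 + Integral(a/cos(a), a)


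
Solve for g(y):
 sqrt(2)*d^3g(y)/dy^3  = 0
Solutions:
 g(y) = C1 + C2*y + C3*y^2


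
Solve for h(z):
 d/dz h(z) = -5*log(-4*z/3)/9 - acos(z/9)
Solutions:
 h(z) = C1 - 5*z*log(-z)/9 - z*acos(z/9) - 10*z*log(2)/9 + 5*z/9 + 5*z*log(3)/9 + sqrt(81 - z^2)


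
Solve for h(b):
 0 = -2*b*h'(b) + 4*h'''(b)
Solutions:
 h(b) = C1 + Integral(C2*airyai(2^(2/3)*b/2) + C3*airybi(2^(2/3)*b/2), b)


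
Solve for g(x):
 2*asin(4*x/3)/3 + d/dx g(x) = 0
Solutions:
 g(x) = C1 - 2*x*asin(4*x/3)/3 - sqrt(9 - 16*x^2)/6


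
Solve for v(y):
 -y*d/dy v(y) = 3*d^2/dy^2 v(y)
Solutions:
 v(y) = C1 + C2*erf(sqrt(6)*y/6)


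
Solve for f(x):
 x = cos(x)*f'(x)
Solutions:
 f(x) = C1 + Integral(x/cos(x), x)


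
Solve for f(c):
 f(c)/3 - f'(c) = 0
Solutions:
 f(c) = C1*exp(c/3)


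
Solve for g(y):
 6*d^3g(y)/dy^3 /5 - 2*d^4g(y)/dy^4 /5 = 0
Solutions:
 g(y) = C1 + C2*y + C3*y^2 + C4*exp(3*y)


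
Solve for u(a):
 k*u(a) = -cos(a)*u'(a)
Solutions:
 u(a) = C1*exp(k*(log(sin(a) - 1) - log(sin(a) + 1))/2)


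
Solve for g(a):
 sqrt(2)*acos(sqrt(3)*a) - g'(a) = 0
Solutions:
 g(a) = C1 + sqrt(2)*(a*acos(sqrt(3)*a) - sqrt(3)*sqrt(1 - 3*a^2)/3)


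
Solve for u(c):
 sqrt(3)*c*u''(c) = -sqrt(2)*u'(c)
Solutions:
 u(c) = C1 + C2*c^(1 - sqrt(6)/3)


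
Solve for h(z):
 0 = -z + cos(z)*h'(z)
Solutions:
 h(z) = C1 + Integral(z/cos(z), z)


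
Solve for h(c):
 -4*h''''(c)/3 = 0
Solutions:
 h(c) = C1 + C2*c + C3*c^2 + C4*c^3


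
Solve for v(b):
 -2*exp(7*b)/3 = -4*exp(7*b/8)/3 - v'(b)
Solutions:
 v(b) = C1 - 32*exp(7*b/8)/21 + 2*exp(7*b)/21


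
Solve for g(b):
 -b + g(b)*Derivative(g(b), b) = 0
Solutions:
 g(b) = -sqrt(C1 + b^2)
 g(b) = sqrt(C1 + b^2)


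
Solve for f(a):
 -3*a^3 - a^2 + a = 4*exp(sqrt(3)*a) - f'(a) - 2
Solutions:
 f(a) = C1 + 3*a^4/4 + a^3/3 - a^2/2 - 2*a + 4*sqrt(3)*exp(sqrt(3)*a)/3


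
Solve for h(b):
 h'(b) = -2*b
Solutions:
 h(b) = C1 - b^2


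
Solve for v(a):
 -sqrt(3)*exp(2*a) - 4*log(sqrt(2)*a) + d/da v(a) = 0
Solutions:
 v(a) = C1 + 4*a*log(a) + 2*a*(-2 + log(2)) + sqrt(3)*exp(2*a)/2


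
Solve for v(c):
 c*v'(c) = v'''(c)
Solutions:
 v(c) = C1 + Integral(C2*airyai(c) + C3*airybi(c), c)


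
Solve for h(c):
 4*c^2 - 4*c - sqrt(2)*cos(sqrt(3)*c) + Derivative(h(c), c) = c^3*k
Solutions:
 h(c) = C1 + c^4*k/4 - 4*c^3/3 + 2*c^2 + sqrt(6)*sin(sqrt(3)*c)/3


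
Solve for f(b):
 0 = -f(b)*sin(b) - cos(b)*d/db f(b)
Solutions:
 f(b) = C1*cos(b)


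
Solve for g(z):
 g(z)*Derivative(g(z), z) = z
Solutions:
 g(z) = -sqrt(C1 + z^2)
 g(z) = sqrt(C1 + z^2)


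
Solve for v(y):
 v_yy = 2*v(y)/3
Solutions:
 v(y) = C1*exp(-sqrt(6)*y/3) + C2*exp(sqrt(6)*y/3)


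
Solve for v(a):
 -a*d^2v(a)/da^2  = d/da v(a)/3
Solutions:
 v(a) = C1 + C2*a^(2/3)


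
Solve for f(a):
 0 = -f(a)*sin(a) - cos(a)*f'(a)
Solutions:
 f(a) = C1*cos(a)


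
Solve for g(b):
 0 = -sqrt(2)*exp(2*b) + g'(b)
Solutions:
 g(b) = C1 + sqrt(2)*exp(2*b)/2


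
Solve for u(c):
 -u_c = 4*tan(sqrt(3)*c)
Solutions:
 u(c) = C1 + 4*sqrt(3)*log(cos(sqrt(3)*c))/3


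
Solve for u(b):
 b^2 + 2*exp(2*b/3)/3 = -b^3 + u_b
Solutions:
 u(b) = C1 + b^4/4 + b^3/3 + exp(2*b/3)


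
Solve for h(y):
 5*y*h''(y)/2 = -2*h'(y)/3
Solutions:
 h(y) = C1 + C2*y^(11/15)


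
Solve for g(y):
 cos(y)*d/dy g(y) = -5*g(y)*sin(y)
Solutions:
 g(y) = C1*cos(y)^5


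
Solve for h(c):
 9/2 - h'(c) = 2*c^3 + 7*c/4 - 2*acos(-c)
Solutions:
 h(c) = C1 - c^4/2 - 7*c^2/8 + 2*c*acos(-c) + 9*c/2 + 2*sqrt(1 - c^2)


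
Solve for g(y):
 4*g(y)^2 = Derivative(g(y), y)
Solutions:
 g(y) = -1/(C1 + 4*y)


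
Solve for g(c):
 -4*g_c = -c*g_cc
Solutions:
 g(c) = C1 + C2*c^5


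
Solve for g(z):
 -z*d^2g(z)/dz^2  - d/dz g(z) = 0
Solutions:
 g(z) = C1 + C2*log(z)


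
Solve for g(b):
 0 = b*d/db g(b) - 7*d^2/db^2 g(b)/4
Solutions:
 g(b) = C1 + C2*erfi(sqrt(14)*b/7)


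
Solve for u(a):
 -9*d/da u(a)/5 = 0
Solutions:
 u(a) = C1


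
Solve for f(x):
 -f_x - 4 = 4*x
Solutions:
 f(x) = C1 - 2*x^2 - 4*x


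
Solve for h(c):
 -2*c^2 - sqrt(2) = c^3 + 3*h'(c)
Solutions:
 h(c) = C1 - c^4/12 - 2*c^3/9 - sqrt(2)*c/3


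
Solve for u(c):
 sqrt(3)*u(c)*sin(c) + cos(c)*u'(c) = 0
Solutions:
 u(c) = C1*cos(c)^(sqrt(3))


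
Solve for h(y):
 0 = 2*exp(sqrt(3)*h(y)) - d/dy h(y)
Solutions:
 h(y) = sqrt(3)*(2*log(-1/(C1 + 2*y)) - log(3))/6


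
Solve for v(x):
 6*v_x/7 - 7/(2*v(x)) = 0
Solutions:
 v(x) = -sqrt(C1 + 294*x)/6
 v(x) = sqrt(C1 + 294*x)/6


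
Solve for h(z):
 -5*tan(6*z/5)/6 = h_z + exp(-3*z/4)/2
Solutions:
 h(z) = C1 - 25*log(tan(6*z/5)^2 + 1)/72 + 2*exp(-3*z/4)/3


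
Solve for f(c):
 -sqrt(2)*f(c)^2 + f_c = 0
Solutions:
 f(c) = -1/(C1 + sqrt(2)*c)


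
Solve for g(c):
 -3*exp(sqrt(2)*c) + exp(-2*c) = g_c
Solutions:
 g(c) = C1 - 3*sqrt(2)*exp(sqrt(2)*c)/2 - exp(-2*c)/2


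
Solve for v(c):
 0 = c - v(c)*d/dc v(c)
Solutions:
 v(c) = -sqrt(C1 + c^2)
 v(c) = sqrt(C1 + c^2)


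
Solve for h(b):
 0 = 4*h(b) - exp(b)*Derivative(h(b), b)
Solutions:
 h(b) = C1*exp(-4*exp(-b))


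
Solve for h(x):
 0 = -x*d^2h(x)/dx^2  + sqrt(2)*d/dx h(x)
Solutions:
 h(x) = C1 + C2*x^(1 + sqrt(2))


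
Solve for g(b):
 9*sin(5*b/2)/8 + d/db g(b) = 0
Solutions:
 g(b) = C1 + 9*cos(5*b/2)/20


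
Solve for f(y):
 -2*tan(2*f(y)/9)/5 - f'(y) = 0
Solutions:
 f(y) = -9*asin(C1*exp(-4*y/45))/2 + 9*pi/2
 f(y) = 9*asin(C1*exp(-4*y/45))/2


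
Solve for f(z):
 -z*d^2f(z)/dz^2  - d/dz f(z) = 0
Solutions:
 f(z) = C1 + C2*log(z)


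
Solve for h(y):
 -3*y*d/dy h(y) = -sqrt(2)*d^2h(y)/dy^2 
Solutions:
 h(y) = C1 + C2*erfi(2^(1/4)*sqrt(3)*y/2)


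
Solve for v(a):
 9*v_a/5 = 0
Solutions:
 v(a) = C1


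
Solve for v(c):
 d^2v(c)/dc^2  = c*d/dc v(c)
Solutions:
 v(c) = C1 + C2*erfi(sqrt(2)*c/2)


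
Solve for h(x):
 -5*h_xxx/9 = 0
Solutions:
 h(x) = C1 + C2*x + C3*x^2


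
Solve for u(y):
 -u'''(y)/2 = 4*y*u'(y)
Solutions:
 u(y) = C1 + Integral(C2*airyai(-2*y) + C3*airybi(-2*y), y)


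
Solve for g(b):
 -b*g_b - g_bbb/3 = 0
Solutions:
 g(b) = C1 + Integral(C2*airyai(-3^(1/3)*b) + C3*airybi(-3^(1/3)*b), b)


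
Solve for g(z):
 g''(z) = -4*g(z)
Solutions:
 g(z) = C1*sin(2*z) + C2*cos(2*z)


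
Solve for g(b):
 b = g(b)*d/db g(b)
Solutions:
 g(b) = -sqrt(C1 + b^2)
 g(b) = sqrt(C1 + b^2)


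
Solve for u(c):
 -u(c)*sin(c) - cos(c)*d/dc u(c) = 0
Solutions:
 u(c) = C1*cos(c)


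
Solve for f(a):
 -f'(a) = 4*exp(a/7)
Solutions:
 f(a) = C1 - 28*exp(a/7)


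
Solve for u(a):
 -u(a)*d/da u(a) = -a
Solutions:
 u(a) = -sqrt(C1 + a^2)
 u(a) = sqrt(C1 + a^2)


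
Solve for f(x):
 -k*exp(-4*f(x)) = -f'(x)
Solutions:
 f(x) = log(-I*(C1 + 4*k*x)^(1/4))
 f(x) = log(I*(C1 + 4*k*x)^(1/4))
 f(x) = log(-(C1 + 4*k*x)^(1/4))
 f(x) = log(C1 + 4*k*x)/4


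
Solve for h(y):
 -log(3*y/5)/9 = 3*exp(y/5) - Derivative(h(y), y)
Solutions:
 h(y) = C1 + y*log(y)/9 + y*(-log(5) - 1 + log(3))/9 + 15*exp(y/5)


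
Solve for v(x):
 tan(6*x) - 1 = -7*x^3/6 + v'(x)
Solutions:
 v(x) = C1 + 7*x^4/24 - x - log(cos(6*x))/6


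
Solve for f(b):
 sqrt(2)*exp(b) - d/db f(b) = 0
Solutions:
 f(b) = C1 + sqrt(2)*exp(b)


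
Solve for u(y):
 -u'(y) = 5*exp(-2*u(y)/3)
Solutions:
 u(y) = 3*log(-sqrt(C1 - 5*y)) - 3*log(3) + 3*log(6)/2
 u(y) = 3*log(C1 - 5*y)/2 - 3*log(3) + 3*log(6)/2


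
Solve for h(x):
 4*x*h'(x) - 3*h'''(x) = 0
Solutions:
 h(x) = C1 + Integral(C2*airyai(6^(2/3)*x/3) + C3*airybi(6^(2/3)*x/3), x)


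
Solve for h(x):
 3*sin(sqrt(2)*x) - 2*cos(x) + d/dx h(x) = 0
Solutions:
 h(x) = C1 + 2*sin(x) + 3*sqrt(2)*cos(sqrt(2)*x)/2


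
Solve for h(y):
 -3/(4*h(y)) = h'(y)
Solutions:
 h(y) = -sqrt(C1 - 6*y)/2
 h(y) = sqrt(C1 - 6*y)/2


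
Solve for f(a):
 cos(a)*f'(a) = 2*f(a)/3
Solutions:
 f(a) = C1*(sin(a) + 1)^(1/3)/(sin(a) - 1)^(1/3)


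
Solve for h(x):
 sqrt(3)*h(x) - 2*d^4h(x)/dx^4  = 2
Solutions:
 h(x) = C1*exp(-2^(3/4)*3^(1/8)*x/2) + C2*exp(2^(3/4)*3^(1/8)*x/2) + C3*sin(2^(3/4)*3^(1/8)*x/2) + C4*cos(2^(3/4)*3^(1/8)*x/2) + 2*sqrt(3)/3


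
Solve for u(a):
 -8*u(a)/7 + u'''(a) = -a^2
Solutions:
 u(a) = C3*exp(2*7^(2/3)*a/7) + 7*a^2/8 + (C1*sin(sqrt(3)*7^(2/3)*a/7) + C2*cos(sqrt(3)*7^(2/3)*a/7))*exp(-7^(2/3)*a/7)


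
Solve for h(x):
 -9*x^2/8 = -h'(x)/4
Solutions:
 h(x) = C1 + 3*x^3/2


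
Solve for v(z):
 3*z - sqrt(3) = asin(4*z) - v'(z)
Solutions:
 v(z) = C1 - 3*z^2/2 + z*asin(4*z) + sqrt(3)*z + sqrt(1 - 16*z^2)/4


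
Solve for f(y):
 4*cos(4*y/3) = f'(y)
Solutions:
 f(y) = C1 + 3*sin(4*y/3)


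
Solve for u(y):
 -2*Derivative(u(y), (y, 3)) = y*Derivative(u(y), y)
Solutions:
 u(y) = C1 + Integral(C2*airyai(-2^(2/3)*y/2) + C3*airybi(-2^(2/3)*y/2), y)


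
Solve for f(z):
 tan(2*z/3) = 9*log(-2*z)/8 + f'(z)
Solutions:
 f(z) = C1 - 9*z*log(-z)/8 - 9*z*log(2)/8 + 9*z/8 - 3*log(cos(2*z/3))/2


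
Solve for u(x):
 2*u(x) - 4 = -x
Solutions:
 u(x) = 2 - x/2


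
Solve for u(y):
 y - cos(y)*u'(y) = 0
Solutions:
 u(y) = C1 + Integral(y/cos(y), y)


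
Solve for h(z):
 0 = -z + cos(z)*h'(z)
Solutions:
 h(z) = C1 + Integral(z/cos(z), z)


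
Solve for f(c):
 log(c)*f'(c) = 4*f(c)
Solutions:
 f(c) = C1*exp(4*li(c))


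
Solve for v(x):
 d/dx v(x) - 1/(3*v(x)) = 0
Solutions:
 v(x) = -sqrt(C1 + 6*x)/3
 v(x) = sqrt(C1 + 6*x)/3


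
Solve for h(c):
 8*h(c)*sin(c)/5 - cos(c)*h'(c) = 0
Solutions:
 h(c) = C1/cos(c)^(8/5)


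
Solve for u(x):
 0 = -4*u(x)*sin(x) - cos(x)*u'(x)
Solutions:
 u(x) = C1*cos(x)^4


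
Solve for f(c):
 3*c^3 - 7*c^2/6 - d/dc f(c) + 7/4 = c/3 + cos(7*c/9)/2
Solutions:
 f(c) = C1 + 3*c^4/4 - 7*c^3/18 - c^2/6 + 7*c/4 - 9*sin(7*c/9)/14


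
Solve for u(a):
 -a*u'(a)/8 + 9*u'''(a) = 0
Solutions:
 u(a) = C1 + Integral(C2*airyai(3^(1/3)*a/6) + C3*airybi(3^(1/3)*a/6), a)


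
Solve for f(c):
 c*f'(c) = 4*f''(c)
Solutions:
 f(c) = C1 + C2*erfi(sqrt(2)*c/4)


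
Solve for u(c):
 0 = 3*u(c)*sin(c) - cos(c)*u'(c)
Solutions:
 u(c) = C1/cos(c)^3


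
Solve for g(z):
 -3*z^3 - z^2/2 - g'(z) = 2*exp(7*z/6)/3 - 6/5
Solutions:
 g(z) = C1 - 3*z^4/4 - z^3/6 + 6*z/5 - 4*exp(7*z/6)/7


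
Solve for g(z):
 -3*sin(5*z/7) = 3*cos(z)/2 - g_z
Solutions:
 g(z) = C1 + 3*sin(z)/2 - 21*cos(5*z/7)/5


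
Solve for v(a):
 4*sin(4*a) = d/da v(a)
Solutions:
 v(a) = C1 - cos(4*a)


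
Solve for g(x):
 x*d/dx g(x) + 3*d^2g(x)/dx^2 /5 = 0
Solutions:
 g(x) = C1 + C2*erf(sqrt(30)*x/6)


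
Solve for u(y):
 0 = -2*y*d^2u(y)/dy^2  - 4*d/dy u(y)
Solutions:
 u(y) = C1 + C2/y


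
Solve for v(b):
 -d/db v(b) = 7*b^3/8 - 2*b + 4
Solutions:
 v(b) = C1 - 7*b^4/32 + b^2 - 4*b


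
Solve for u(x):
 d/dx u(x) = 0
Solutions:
 u(x) = C1


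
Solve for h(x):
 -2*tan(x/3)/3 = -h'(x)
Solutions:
 h(x) = C1 - 2*log(cos(x/3))


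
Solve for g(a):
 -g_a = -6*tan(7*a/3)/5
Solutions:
 g(a) = C1 - 18*log(cos(7*a/3))/35


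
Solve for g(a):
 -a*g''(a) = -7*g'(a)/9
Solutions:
 g(a) = C1 + C2*a^(16/9)


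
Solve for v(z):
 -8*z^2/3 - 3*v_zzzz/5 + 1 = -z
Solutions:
 v(z) = C1 + C2*z + C3*z^2 + C4*z^3 - z^6/81 + z^5/72 + 5*z^4/72


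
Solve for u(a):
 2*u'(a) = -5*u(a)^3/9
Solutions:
 u(a) = -3*sqrt(-1/(C1 - 5*a))
 u(a) = 3*sqrt(-1/(C1 - 5*a))


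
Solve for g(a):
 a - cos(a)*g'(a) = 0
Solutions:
 g(a) = C1 + Integral(a/cos(a), a)


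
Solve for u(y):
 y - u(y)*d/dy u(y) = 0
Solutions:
 u(y) = -sqrt(C1 + y^2)
 u(y) = sqrt(C1 + y^2)


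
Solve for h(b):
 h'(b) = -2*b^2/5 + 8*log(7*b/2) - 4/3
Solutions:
 h(b) = C1 - 2*b^3/15 + 8*b*log(b) - 28*b/3 - 8*b*log(2) + 8*b*log(7)


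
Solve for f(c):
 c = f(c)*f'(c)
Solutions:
 f(c) = -sqrt(C1 + c^2)
 f(c) = sqrt(C1 + c^2)


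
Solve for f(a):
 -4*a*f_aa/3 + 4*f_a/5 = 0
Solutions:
 f(a) = C1 + C2*a^(8/5)


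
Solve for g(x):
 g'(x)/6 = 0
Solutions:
 g(x) = C1


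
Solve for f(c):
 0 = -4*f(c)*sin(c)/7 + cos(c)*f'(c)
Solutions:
 f(c) = C1/cos(c)^(4/7)


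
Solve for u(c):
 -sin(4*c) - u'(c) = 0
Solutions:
 u(c) = C1 + cos(4*c)/4


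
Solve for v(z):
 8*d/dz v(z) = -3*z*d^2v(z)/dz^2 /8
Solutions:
 v(z) = C1 + C2/z^(61/3)


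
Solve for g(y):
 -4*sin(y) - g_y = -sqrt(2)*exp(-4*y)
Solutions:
 g(y) = C1 + 4*cos(y) - sqrt(2)*exp(-4*y)/4


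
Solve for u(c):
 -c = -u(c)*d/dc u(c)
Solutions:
 u(c) = -sqrt(C1 + c^2)
 u(c) = sqrt(C1 + c^2)


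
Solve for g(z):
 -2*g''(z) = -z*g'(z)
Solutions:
 g(z) = C1 + C2*erfi(z/2)


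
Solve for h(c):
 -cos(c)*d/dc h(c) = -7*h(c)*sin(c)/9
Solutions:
 h(c) = C1/cos(c)^(7/9)


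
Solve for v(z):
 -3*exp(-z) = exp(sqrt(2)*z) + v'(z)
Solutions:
 v(z) = C1 - sqrt(2)*exp(sqrt(2)*z)/2 + 3*exp(-z)


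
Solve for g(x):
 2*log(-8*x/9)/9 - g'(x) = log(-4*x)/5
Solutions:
 g(x) = C1 + x*log(-x)/45 + x*(-20*log(3) - 1 + 12*log(2))/45


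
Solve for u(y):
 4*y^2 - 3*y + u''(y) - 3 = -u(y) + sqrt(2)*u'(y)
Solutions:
 u(y) = -4*y^2 - 8*sqrt(2)*y + 3*y + (C1*sin(sqrt(2)*y/2) + C2*cos(sqrt(2)*y/2))*exp(sqrt(2)*y/2) - 5 + 3*sqrt(2)


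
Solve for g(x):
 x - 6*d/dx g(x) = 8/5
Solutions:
 g(x) = C1 + x^2/12 - 4*x/15


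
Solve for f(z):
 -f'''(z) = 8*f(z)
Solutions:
 f(z) = C3*exp(-2*z) + (C1*sin(sqrt(3)*z) + C2*cos(sqrt(3)*z))*exp(z)


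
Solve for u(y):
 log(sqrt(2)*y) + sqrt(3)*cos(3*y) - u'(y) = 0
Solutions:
 u(y) = C1 + y*log(y) - y + y*log(2)/2 + sqrt(3)*sin(3*y)/3


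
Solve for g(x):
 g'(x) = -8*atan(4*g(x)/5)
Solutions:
 Integral(1/atan(4*_y/5), (_y, g(x))) = C1 - 8*x


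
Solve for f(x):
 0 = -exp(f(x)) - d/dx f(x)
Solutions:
 f(x) = log(1/(C1 + x))


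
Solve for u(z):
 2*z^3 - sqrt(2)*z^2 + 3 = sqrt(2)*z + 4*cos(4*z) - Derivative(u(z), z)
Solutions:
 u(z) = C1 - z^4/2 + sqrt(2)*z^3/3 + sqrt(2)*z^2/2 - 3*z + sin(4*z)


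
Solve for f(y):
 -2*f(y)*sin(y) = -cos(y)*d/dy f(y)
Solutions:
 f(y) = C1/cos(y)^2


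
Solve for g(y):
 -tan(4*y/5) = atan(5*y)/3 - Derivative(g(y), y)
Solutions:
 g(y) = C1 + y*atan(5*y)/3 - log(25*y^2 + 1)/30 - 5*log(cos(4*y/5))/4


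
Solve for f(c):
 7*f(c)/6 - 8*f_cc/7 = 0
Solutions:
 f(c) = C1*exp(-7*sqrt(3)*c/12) + C2*exp(7*sqrt(3)*c/12)


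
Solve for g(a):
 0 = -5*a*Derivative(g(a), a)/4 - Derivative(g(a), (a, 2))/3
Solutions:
 g(a) = C1 + C2*erf(sqrt(30)*a/4)


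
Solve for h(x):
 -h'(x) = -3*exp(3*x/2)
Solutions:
 h(x) = C1 + 2*exp(3*x/2)


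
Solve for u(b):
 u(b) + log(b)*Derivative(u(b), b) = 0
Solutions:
 u(b) = C1*exp(-li(b))


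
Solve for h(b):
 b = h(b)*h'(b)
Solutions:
 h(b) = -sqrt(C1 + b^2)
 h(b) = sqrt(C1 + b^2)


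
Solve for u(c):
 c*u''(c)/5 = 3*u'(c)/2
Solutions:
 u(c) = C1 + C2*c^(17/2)


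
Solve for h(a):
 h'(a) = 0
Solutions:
 h(a) = C1


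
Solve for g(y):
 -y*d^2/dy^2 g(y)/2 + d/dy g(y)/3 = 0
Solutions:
 g(y) = C1 + C2*y^(5/3)


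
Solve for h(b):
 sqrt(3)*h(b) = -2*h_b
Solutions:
 h(b) = C1*exp(-sqrt(3)*b/2)


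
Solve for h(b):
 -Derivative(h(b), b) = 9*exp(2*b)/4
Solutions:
 h(b) = C1 - 9*exp(2*b)/8


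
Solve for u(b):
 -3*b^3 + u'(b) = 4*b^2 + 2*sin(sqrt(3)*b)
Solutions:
 u(b) = C1 + 3*b^4/4 + 4*b^3/3 - 2*sqrt(3)*cos(sqrt(3)*b)/3


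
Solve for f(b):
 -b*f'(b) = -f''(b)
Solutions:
 f(b) = C1 + C2*erfi(sqrt(2)*b/2)


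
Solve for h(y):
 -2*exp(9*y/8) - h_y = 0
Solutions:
 h(y) = C1 - 16*exp(9*y/8)/9


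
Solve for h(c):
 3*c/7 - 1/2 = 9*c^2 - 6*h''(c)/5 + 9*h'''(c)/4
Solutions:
 h(c) = C1 + C2*c + C3*exp(8*c/15) + 5*c^4/8 + 1555*c^3/336 + 70535*c^2/2688


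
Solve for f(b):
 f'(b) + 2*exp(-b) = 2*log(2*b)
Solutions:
 f(b) = C1 + 2*b*log(b) + 2*b*(-1 + log(2)) + 2*exp(-b)


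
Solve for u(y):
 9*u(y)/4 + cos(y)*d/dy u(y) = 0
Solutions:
 u(y) = C1*(sin(y) - 1)^(9/8)/(sin(y) + 1)^(9/8)


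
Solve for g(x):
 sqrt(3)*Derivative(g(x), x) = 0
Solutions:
 g(x) = C1


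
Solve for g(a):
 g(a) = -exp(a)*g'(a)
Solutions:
 g(a) = C1*exp(exp(-a))


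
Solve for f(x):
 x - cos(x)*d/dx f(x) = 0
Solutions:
 f(x) = C1 + Integral(x/cos(x), x)


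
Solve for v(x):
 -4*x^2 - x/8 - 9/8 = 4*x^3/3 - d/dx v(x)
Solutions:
 v(x) = C1 + x^4/3 + 4*x^3/3 + x^2/16 + 9*x/8


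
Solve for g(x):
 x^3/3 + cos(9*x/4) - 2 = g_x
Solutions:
 g(x) = C1 + x^4/12 - 2*x + 4*sin(9*x/4)/9


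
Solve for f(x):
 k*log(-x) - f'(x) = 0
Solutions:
 f(x) = C1 + k*x*log(-x) - k*x


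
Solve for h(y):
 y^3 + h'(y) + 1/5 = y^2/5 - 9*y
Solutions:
 h(y) = C1 - y^4/4 + y^3/15 - 9*y^2/2 - y/5


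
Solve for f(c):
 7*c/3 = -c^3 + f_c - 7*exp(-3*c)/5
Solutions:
 f(c) = C1 + c^4/4 + 7*c^2/6 - 7*exp(-3*c)/15


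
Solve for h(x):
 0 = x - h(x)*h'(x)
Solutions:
 h(x) = -sqrt(C1 + x^2)
 h(x) = sqrt(C1 + x^2)


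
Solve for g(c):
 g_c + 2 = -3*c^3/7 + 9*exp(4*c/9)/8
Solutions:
 g(c) = C1 - 3*c^4/28 - 2*c + 81*exp(4*c/9)/32


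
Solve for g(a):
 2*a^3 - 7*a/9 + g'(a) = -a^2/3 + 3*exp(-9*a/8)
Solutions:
 g(a) = C1 - a^4/2 - a^3/9 + 7*a^2/18 - 8*exp(-9*a/8)/3


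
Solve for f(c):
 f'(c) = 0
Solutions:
 f(c) = C1


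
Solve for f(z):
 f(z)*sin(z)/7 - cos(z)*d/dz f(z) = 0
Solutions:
 f(z) = C1/cos(z)^(1/7)


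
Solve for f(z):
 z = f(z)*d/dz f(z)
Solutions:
 f(z) = -sqrt(C1 + z^2)
 f(z) = sqrt(C1 + z^2)


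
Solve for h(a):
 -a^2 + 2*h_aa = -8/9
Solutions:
 h(a) = C1 + C2*a + a^4/24 - 2*a^2/9


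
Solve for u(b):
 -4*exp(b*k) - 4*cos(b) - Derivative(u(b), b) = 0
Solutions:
 u(b) = C1 - 4*sin(b) - 4*exp(b*k)/k


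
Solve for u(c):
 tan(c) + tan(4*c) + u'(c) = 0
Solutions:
 u(c) = C1 + log(cos(c)) + log(cos(4*c))/4


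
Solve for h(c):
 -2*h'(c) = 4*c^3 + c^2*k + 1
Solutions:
 h(c) = C1 - c^4/2 - c^3*k/6 - c/2


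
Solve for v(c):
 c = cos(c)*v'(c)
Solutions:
 v(c) = C1 + Integral(c/cos(c), c)


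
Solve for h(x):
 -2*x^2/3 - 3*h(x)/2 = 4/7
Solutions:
 h(x) = -4*x^2/9 - 8/21


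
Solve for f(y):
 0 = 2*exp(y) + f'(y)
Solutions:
 f(y) = C1 - 2*exp(y)


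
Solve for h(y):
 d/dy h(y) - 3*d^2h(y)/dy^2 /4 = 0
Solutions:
 h(y) = C1 + C2*exp(4*y/3)


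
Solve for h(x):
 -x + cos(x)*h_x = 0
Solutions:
 h(x) = C1 + Integral(x/cos(x), x)


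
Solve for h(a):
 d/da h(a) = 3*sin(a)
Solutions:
 h(a) = C1 - 3*cos(a)


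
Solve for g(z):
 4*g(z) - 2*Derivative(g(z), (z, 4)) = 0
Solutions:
 g(z) = C1*exp(-2^(1/4)*z) + C2*exp(2^(1/4)*z) + C3*sin(2^(1/4)*z) + C4*cos(2^(1/4)*z)


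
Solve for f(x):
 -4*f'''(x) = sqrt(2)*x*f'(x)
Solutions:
 f(x) = C1 + Integral(C2*airyai(-sqrt(2)*x/2) + C3*airybi(-sqrt(2)*x/2), x)


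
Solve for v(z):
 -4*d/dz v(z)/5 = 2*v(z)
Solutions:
 v(z) = C1*exp(-5*z/2)


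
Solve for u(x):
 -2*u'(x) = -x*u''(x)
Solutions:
 u(x) = C1 + C2*x^3


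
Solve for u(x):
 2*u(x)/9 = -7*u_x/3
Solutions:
 u(x) = C1*exp(-2*x/21)


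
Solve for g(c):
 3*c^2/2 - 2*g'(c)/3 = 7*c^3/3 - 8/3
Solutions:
 g(c) = C1 - 7*c^4/8 + 3*c^3/4 + 4*c


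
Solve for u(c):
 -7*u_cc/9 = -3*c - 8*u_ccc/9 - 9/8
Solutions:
 u(c) = C1 + C2*c + C3*exp(7*c/8) + 9*c^3/14 + 2295*c^2/784


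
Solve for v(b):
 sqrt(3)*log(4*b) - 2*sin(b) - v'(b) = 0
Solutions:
 v(b) = C1 + sqrt(3)*b*(log(b) - 1) + 2*sqrt(3)*b*log(2) + 2*cos(b)


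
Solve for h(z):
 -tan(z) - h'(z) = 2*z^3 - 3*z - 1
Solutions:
 h(z) = C1 - z^4/2 + 3*z^2/2 + z + log(cos(z))


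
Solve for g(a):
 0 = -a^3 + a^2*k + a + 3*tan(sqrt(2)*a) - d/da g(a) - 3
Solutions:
 g(a) = C1 - a^4/4 + a^3*k/3 + a^2/2 - 3*a - 3*sqrt(2)*log(cos(sqrt(2)*a))/2


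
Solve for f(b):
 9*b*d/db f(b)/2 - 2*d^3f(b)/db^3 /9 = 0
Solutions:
 f(b) = C1 + Integral(C2*airyai(3*6^(1/3)*b/2) + C3*airybi(3*6^(1/3)*b/2), b)


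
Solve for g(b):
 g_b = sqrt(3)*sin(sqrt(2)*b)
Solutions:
 g(b) = C1 - sqrt(6)*cos(sqrt(2)*b)/2


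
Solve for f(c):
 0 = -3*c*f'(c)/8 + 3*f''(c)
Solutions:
 f(c) = C1 + C2*erfi(c/4)


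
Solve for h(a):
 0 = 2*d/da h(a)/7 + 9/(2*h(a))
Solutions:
 h(a) = -sqrt(C1 - 126*a)/2
 h(a) = sqrt(C1 - 126*a)/2


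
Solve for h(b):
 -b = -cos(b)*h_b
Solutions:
 h(b) = C1 + Integral(b/cos(b), b)


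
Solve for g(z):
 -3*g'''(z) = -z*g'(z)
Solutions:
 g(z) = C1 + Integral(C2*airyai(3^(2/3)*z/3) + C3*airybi(3^(2/3)*z/3), z)


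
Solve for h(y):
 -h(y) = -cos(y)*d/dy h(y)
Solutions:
 h(y) = C1*sqrt(sin(y) + 1)/sqrt(sin(y) - 1)


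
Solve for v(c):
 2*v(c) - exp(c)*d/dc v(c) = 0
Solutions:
 v(c) = C1*exp(-2*exp(-c))


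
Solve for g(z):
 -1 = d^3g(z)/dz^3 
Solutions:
 g(z) = C1 + C2*z + C3*z^2 - z^3/6


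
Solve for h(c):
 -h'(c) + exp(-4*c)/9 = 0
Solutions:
 h(c) = C1 - exp(-4*c)/36


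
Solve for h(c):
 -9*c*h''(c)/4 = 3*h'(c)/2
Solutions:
 h(c) = C1 + C2*c^(1/3)


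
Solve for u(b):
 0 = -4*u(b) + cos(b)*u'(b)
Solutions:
 u(b) = C1*(sin(b)^2 + 2*sin(b) + 1)/(sin(b)^2 - 2*sin(b) + 1)


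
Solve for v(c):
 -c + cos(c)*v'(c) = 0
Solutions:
 v(c) = C1 + Integral(c/cos(c), c)


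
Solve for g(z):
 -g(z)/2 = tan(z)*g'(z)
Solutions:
 g(z) = C1/sqrt(sin(z))


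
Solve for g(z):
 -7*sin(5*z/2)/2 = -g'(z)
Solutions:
 g(z) = C1 - 7*cos(5*z/2)/5


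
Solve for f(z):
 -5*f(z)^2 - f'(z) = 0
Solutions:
 f(z) = 1/(C1 + 5*z)


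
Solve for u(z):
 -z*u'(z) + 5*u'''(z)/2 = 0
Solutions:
 u(z) = C1 + Integral(C2*airyai(2^(1/3)*5^(2/3)*z/5) + C3*airybi(2^(1/3)*5^(2/3)*z/5), z)


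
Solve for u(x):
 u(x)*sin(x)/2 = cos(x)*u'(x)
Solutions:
 u(x) = C1/sqrt(cos(x))


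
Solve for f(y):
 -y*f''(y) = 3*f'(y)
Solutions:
 f(y) = C1 + C2/y^2


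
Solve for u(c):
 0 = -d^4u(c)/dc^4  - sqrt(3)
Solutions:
 u(c) = C1 + C2*c + C3*c^2 + C4*c^3 - sqrt(3)*c^4/24


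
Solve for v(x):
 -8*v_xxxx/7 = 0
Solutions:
 v(x) = C1 + C2*x + C3*x^2 + C4*x^3


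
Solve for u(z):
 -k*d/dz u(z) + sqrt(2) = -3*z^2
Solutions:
 u(z) = C1 + z^3/k + sqrt(2)*z/k


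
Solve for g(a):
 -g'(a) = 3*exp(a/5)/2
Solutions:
 g(a) = C1 - 15*exp(a/5)/2


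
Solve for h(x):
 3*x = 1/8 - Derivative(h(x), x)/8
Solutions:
 h(x) = C1 - 12*x^2 + x


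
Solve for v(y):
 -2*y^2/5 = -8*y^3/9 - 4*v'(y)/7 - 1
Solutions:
 v(y) = C1 - 7*y^4/18 + 7*y^3/30 - 7*y/4


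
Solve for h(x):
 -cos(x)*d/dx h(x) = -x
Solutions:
 h(x) = C1 + Integral(x/cos(x), x)


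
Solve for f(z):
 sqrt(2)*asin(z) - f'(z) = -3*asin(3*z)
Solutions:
 f(z) = C1 + 3*z*asin(3*z) + sqrt(1 - 9*z^2) + sqrt(2)*(z*asin(z) + sqrt(1 - z^2))


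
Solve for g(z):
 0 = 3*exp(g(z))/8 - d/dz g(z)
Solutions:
 g(z) = log(-1/(C1 + 3*z)) + 3*log(2)


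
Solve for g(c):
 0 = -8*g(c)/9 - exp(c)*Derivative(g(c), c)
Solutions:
 g(c) = C1*exp(8*exp(-c)/9)


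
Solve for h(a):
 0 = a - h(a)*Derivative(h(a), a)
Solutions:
 h(a) = -sqrt(C1 + a^2)
 h(a) = sqrt(C1 + a^2)


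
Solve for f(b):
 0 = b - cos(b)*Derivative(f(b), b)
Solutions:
 f(b) = C1 + Integral(b/cos(b), b)


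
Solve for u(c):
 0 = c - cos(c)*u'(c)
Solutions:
 u(c) = C1 + Integral(c/cos(c), c)


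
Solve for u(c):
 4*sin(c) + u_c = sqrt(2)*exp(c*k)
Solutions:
 u(c) = C1 + 4*cos(c) + sqrt(2)*exp(c*k)/k


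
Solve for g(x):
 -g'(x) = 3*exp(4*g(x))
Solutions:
 g(x) = log(-I*(1/(C1 + 12*x))^(1/4))
 g(x) = log(I*(1/(C1 + 12*x))^(1/4))
 g(x) = log(-(1/(C1 + 12*x))^(1/4))
 g(x) = log(1/(C1 + 12*x))/4


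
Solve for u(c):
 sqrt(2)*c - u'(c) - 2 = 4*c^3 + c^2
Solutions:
 u(c) = C1 - c^4 - c^3/3 + sqrt(2)*c^2/2 - 2*c


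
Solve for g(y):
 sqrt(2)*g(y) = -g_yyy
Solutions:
 g(y) = C3*exp(-2^(1/6)*y) + (C1*sin(2^(1/6)*sqrt(3)*y/2) + C2*cos(2^(1/6)*sqrt(3)*y/2))*exp(2^(1/6)*y/2)


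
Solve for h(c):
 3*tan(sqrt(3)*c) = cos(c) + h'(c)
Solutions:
 h(c) = C1 - sqrt(3)*log(cos(sqrt(3)*c)) - sin(c)


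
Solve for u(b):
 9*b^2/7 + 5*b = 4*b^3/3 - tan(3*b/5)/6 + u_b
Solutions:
 u(b) = C1 - b^4/3 + 3*b^3/7 + 5*b^2/2 - 5*log(cos(3*b/5))/18


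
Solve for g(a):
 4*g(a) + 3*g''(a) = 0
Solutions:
 g(a) = C1*sin(2*sqrt(3)*a/3) + C2*cos(2*sqrt(3)*a/3)


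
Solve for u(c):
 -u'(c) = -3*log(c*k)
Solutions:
 u(c) = C1 + 3*c*log(c*k) - 3*c


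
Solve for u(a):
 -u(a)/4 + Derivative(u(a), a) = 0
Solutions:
 u(a) = C1*exp(a/4)


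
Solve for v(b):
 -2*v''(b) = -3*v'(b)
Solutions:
 v(b) = C1 + C2*exp(3*b/2)


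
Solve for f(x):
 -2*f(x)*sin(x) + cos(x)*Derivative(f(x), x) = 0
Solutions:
 f(x) = C1/cos(x)^2


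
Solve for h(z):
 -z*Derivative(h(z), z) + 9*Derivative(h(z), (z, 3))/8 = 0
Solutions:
 h(z) = C1 + Integral(C2*airyai(2*3^(1/3)*z/3) + C3*airybi(2*3^(1/3)*z/3), z)


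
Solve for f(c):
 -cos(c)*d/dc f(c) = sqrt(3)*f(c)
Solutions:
 f(c) = C1*(sin(c) - 1)^(sqrt(3)/2)/(sin(c) + 1)^(sqrt(3)/2)


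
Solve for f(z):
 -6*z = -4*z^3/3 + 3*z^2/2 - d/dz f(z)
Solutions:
 f(z) = C1 - z^4/3 + z^3/2 + 3*z^2


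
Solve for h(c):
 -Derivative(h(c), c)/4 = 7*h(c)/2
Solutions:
 h(c) = C1*exp(-14*c)


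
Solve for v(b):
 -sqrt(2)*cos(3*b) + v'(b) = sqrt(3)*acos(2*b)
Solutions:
 v(b) = C1 + sqrt(3)*(b*acos(2*b) - sqrt(1 - 4*b^2)/2) + sqrt(2)*sin(3*b)/3


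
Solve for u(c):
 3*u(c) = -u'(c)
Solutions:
 u(c) = C1*exp(-3*c)


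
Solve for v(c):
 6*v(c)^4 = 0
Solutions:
 v(c) = 0


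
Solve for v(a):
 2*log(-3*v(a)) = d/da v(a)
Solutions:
 -Integral(1/(log(-_y) + log(3)), (_y, v(a)))/2 = C1 - a


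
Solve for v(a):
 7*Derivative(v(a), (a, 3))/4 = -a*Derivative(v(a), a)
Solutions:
 v(a) = C1 + Integral(C2*airyai(-14^(2/3)*a/7) + C3*airybi(-14^(2/3)*a/7), a)


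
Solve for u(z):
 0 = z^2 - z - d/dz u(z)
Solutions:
 u(z) = C1 + z^3/3 - z^2/2


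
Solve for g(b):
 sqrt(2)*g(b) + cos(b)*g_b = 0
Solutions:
 g(b) = C1*(sin(b) - 1)^(sqrt(2)/2)/(sin(b) + 1)^(sqrt(2)/2)


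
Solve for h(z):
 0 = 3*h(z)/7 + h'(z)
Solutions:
 h(z) = C1*exp(-3*z/7)


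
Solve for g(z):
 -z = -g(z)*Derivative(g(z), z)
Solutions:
 g(z) = -sqrt(C1 + z^2)
 g(z) = sqrt(C1 + z^2)


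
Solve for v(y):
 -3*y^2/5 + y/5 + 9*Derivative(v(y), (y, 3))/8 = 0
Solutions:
 v(y) = C1 + C2*y + C3*y^2 + 2*y^5/225 - y^4/135


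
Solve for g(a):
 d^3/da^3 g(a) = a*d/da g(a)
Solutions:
 g(a) = C1 + Integral(C2*airyai(a) + C3*airybi(a), a)


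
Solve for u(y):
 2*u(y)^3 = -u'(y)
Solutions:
 u(y) = -sqrt(2)*sqrt(-1/(C1 - 2*y))/2
 u(y) = sqrt(2)*sqrt(-1/(C1 - 2*y))/2


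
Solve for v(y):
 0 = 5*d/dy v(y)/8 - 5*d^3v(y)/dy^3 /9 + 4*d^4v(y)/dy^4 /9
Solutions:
 v(y) = C1 + C2*exp(y*(5*5^(2/3)/(9*sqrt(579) + 218)^(1/3) + 10 + 5^(1/3)*(9*sqrt(579) + 218)^(1/3))/24)*sin(sqrt(3)*5^(1/3)*y*(-(9*sqrt(579) + 218)^(1/3) + 5*5^(1/3)/(9*sqrt(579) + 218)^(1/3))/24) + C3*exp(y*(5*5^(2/3)/(9*sqrt(579) + 218)^(1/3) + 10 + 5^(1/3)*(9*sqrt(579) + 218)^(1/3))/24)*cos(sqrt(3)*5^(1/3)*y*(-(9*sqrt(579) + 218)^(1/3) + 5*5^(1/3)/(9*sqrt(579) + 218)^(1/3))/24) + C4*exp(y*(-5^(1/3)*(9*sqrt(579) + 218)^(1/3) - 5*5^(2/3)/(9*sqrt(579) + 218)^(1/3) + 5)/12)


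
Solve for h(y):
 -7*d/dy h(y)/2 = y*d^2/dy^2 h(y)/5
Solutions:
 h(y) = C1 + C2/y^(33/2)


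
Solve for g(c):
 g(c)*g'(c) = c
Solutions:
 g(c) = -sqrt(C1 + c^2)
 g(c) = sqrt(C1 + c^2)
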